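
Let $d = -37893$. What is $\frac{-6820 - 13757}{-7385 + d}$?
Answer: $\frac{20577}{45278} \approx 0.45446$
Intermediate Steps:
$\frac{-6820 - 13757}{-7385 + d} = \frac{-6820 - 13757}{-7385 - 37893} = - \frac{20577}{-45278} = \left(-20577\right) \left(- \frac{1}{45278}\right) = \frac{20577}{45278}$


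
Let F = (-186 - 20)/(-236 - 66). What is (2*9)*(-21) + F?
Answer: -56975/151 ≈ -377.32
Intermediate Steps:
F = 103/151 (F = -206/(-302) = -206*(-1/302) = 103/151 ≈ 0.68212)
(2*9)*(-21) + F = (2*9)*(-21) + 103/151 = 18*(-21) + 103/151 = -378 + 103/151 = -56975/151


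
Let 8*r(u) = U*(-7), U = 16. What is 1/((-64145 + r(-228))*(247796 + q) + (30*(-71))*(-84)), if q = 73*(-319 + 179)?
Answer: -1/15242459664 ≈ -6.5606e-11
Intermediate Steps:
r(u) = -14 (r(u) = (16*(-7))/8 = (⅛)*(-112) = -14)
q = -10220 (q = 73*(-140) = -10220)
1/((-64145 + r(-228))*(247796 + q) + (30*(-71))*(-84)) = 1/((-64145 - 14)*(247796 - 10220) + (30*(-71))*(-84)) = 1/(-64159*237576 - 2130*(-84)) = 1/(-15242638584 + 178920) = 1/(-15242459664) = -1/15242459664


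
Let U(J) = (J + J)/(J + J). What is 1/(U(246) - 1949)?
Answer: -1/1948 ≈ -0.00051335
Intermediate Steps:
U(J) = 1 (U(J) = (2*J)/((2*J)) = (2*J)*(1/(2*J)) = 1)
1/(U(246) - 1949) = 1/(1 - 1949) = 1/(-1948) = -1/1948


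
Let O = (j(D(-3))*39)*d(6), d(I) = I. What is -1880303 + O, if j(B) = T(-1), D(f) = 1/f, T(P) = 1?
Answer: -1880069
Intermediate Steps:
j(B) = 1
O = 234 (O = (1*39)*6 = 39*6 = 234)
-1880303 + O = -1880303 + 234 = -1880069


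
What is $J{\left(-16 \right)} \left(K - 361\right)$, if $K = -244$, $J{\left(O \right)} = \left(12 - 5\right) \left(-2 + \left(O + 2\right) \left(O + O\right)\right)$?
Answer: $-1888810$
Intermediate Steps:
$J{\left(O \right)} = -14 + 14 O \left(2 + O\right)$ ($J{\left(O \right)} = 7 \left(-2 + \left(2 + O\right) 2 O\right) = 7 \left(-2 + 2 O \left(2 + O\right)\right) = -14 + 14 O \left(2 + O\right)$)
$J{\left(-16 \right)} \left(K - 361\right) = \left(-14 + 14 \left(-16\right)^{2} + 28 \left(-16\right)\right) \left(-244 - 361\right) = \left(-14 + 14 \cdot 256 - 448\right) \left(-605\right) = \left(-14 + 3584 - 448\right) \left(-605\right) = 3122 \left(-605\right) = -1888810$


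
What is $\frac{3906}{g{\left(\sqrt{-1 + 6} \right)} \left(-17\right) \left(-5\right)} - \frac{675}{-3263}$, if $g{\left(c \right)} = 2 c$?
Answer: $\frac{675}{3263} + \frac{1953 \sqrt{5}}{425} \approx 10.482$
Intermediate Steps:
$\frac{3906}{g{\left(\sqrt{-1 + 6} \right)} \left(-17\right) \left(-5\right)} - \frac{675}{-3263} = \frac{3906}{2 \sqrt{-1 + 6} \left(-17\right) \left(-5\right)} - \frac{675}{-3263} = \frac{3906}{2 \sqrt{5} \left(-17\right) \left(-5\right)} - - \frac{675}{3263} = \frac{3906}{- 34 \sqrt{5} \left(-5\right)} + \frac{675}{3263} = \frac{3906}{170 \sqrt{5}} + \frac{675}{3263} = 3906 \frac{\sqrt{5}}{850} + \frac{675}{3263} = \frac{1953 \sqrt{5}}{425} + \frac{675}{3263} = \frac{675}{3263} + \frac{1953 \sqrt{5}}{425}$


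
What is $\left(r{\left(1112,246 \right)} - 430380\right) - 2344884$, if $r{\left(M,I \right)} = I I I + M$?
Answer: $12112784$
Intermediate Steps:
$r{\left(M,I \right)} = M + I^{3}$ ($r{\left(M,I \right)} = I^{2} I + M = I^{3} + M = M + I^{3}$)
$\left(r{\left(1112,246 \right)} - 430380\right) - 2344884 = \left(\left(1112 + 246^{3}\right) - 430380\right) - 2344884 = \left(\left(1112 + 14886936\right) - 430380\right) - 2344884 = \left(14888048 - 430380\right) - 2344884 = 14457668 - 2344884 = 12112784$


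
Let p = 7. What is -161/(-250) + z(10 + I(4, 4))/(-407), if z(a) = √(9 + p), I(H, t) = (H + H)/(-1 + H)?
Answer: 64527/101750 ≈ 0.63417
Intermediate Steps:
I(H, t) = 2*H/(-1 + H) (I(H, t) = (2*H)/(-1 + H) = 2*H/(-1 + H))
z(a) = 4 (z(a) = √(9 + 7) = √16 = 4)
-161/(-250) + z(10 + I(4, 4))/(-407) = -161/(-250) + 4/(-407) = -161*(-1/250) + 4*(-1/407) = 161/250 - 4/407 = 64527/101750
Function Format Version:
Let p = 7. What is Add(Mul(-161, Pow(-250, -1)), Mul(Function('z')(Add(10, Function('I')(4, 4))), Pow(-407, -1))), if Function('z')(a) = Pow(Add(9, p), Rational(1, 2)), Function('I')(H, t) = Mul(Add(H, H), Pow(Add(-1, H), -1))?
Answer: Rational(64527, 101750) ≈ 0.63417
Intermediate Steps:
Function('I')(H, t) = Mul(2, H, Pow(Add(-1, H), -1)) (Function('I')(H, t) = Mul(Mul(2, H), Pow(Add(-1, H), -1)) = Mul(2, H, Pow(Add(-1, H), -1)))
Function('z')(a) = 4 (Function('z')(a) = Pow(Add(9, 7), Rational(1, 2)) = Pow(16, Rational(1, 2)) = 4)
Add(Mul(-161, Pow(-250, -1)), Mul(Function('z')(Add(10, Function('I')(4, 4))), Pow(-407, -1))) = Add(Mul(-161, Pow(-250, -1)), Mul(4, Pow(-407, -1))) = Add(Mul(-161, Rational(-1, 250)), Mul(4, Rational(-1, 407))) = Add(Rational(161, 250), Rational(-4, 407)) = Rational(64527, 101750)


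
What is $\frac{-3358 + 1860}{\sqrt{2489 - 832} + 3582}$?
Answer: $- \frac{5365836}{12829067} + \frac{1498 \sqrt{1657}}{12829067} \approx -0.4135$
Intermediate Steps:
$\frac{-3358 + 1860}{\sqrt{2489 - 832} + 3582} = - \frac{1498}{\sqrt{2489 - 832} + 3582} = - \frac{1498}{\sqrt{1657} + 3582} = - \frac{1498}{3582 + \sqrt{1657}}$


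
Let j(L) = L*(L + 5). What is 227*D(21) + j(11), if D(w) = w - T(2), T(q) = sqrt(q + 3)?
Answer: 4943 - 227*sqrt(5) ≈ 4435.4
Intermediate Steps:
T(q) = sqrt(3 + q)
j(L) = L*(5 + L)
D(w) = w - sqrt(5) (D(w) = w - sqrt(3 + 2) = w - sqrt(5))
227*D(21) + j(11) = 227*(21 - sqrt(5)) + 11*(5 + 11) = (4767 - 227*sqrt(5)) + 11*16 = (4767 - 227*sqrt(5)) + 176 = 4943 - 227*sqrt(5)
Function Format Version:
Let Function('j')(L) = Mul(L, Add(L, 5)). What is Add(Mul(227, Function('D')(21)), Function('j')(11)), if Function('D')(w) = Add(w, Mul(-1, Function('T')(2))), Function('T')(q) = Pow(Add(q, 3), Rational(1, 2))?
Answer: Add(4943, Mul(-227, Pow(5, Rational(1, 2)))) ≈ 4435.4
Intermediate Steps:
Function('T')(q) = Pow(Add(3, q), Rational(1, 2))
Function('j')(L) = Mul(L, Add(5, L))
Function('D')(w) = Add(w, Mul(-1, Pow(5, Rational(1, 2)))) (Function('D')(w) = Add(w, Mul(-1, Pow(Add(3, 2), Rational(1, 2)))) = Add(w, Mul(-1, Pow(5, Rational(1, 2)))))
Add(Mul(227, Function('D')(21)), Function('j')(11)) = Add(Mul(227, Add(21, Mul(-1, Pow(5, Rational(1, 2))))), Mul(11, Add(5, 11))) = Add(Add(4767, Mul(-227, Pow(5, Rational(1, 2)))), Mul(11, 16)) = Add(Add(4767, Mul(-227, Pow(5, Rational(1, 2)))), 176) = Add(4943, Mul(-227, Pow(5, Rational(1, 2))))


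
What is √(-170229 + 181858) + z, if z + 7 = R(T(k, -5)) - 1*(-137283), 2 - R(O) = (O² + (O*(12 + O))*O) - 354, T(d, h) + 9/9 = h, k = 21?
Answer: 137380 + √11629 ≈ 1.3749e+5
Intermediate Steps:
T(d, h) = -1 + h
R(O) = 356 - O² - O²*(12 + O) (R(O) = 2 - ((O² + (O*(12 + O))*O) - 354) = 2 - ((O² + O²*(12 + O)) - 354) = 2 - (-354 + O² + O²*(12 + O)) = 2 + (354 - O² - O²*(12 + O)) = 356 - O² - O²*(12 + O))
z = 137380 (z = -7 + ((356 - (-1 - 5)³ - 13*(-1 - 5)²) - 1*(-137283)) = -7 + ((356 - 1*(-6)³ - 13*(-6)²) + 137283) = -7 + ((356 - 1*(-216) - 13*36) + 137283) = -7 + ((356 + 216 - 468) + 137283) = -7 + (104 + 137283) = -7 + 137387 = 137380)
√(-170229 + 181858) + z = √(-170229 + 181858) + 137380 = √11629 + 137380 = 137380 + √11629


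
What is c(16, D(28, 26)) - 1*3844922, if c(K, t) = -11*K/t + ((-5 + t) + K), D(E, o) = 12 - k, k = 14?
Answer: -3844825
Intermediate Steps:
D(E, o) = -2 (D(E, o) = 12 - 1*14 = 12 - 14 = -2)
c(K, t) = -5 + K + t - 11*K/t (c(K, t) = -11*K/t + (-5 + K + t) = -5 + K + t - 11*K/t)
c(16, D(28, 26)) - 1*3844922 = (-5 + 16 - 2 - 11*16/(-2)) - 1*3844922 = (-5 + 16 - 2 - 11*16*(-1/2)) - 3844922 = (-5 + 16 - 2 + 88) - 3844922 = 97 - 3844922 = -3844825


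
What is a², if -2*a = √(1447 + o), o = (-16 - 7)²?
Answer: 494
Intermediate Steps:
o = 529 (o = (-23)² = 529)
a = -√494 (a = -√(1447 + 529)/2 = -√494 ≈ -22.226)
a² = (-√494)² = 494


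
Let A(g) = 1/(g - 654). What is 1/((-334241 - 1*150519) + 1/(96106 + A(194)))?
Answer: -44208759/21430638012380 ≈ -2.0629e-6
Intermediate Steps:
A(g) = 1/(-654 + g)
1/((-334241 - 1*150519) + 1/(96106 + A(194))) = 1/((-334241 - 1*150519) + 1/(96106 + 1/(-654 + 194))) = 1/((-334241 - 150519) + 1/(96106 + 1/(-460))) = 1/(-484760 + 1/(96106 - 1/460)) = 1/(-484760 + 1/(44208759/460)) = 1/(-484760 + 460/44208759) = 1/(-21430638012380/44208759) = -44208759/21430638012380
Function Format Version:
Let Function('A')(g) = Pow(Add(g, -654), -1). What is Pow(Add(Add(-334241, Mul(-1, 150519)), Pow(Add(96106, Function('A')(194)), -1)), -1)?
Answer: Rational(-44208759, 21430638012380) ≈ -2.0629e-6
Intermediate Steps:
Function('A')(g) = Pow(Add(-654, g), -1)
Pow(Add(Add(-334241, Mul(-1, 150519)), Pow(Add(96106, Function('A')(194)), -1)), -1) = Pow(Add(Add(-334241, Mul(-1, 150519)), Pow(Add(96106, Pow(Add(-654, 194), -1)), -1)), -1) = Pow(Add(Add(-334241, -150519), Pow(Add(96106, Pow(-460, -1)), -1)), -1) = Pow(Add(-484760, Pow(Add(96106, Rational(-1, 460)), -1)), -1) = Pow(Add(-484760, Pow(Rational(44208759, 460), -1)), -1) = Pow(Add(-484760, Rational(460, 44208759)), -1) = Pow(Rational(-21430638012380, 44208759), -1) = Rational(-44208759, 21430638012380)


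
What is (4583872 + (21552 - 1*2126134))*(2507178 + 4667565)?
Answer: 17788268572470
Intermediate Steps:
(4583872 + (21552 - 1*2126134))*(2507178 + 4667565) = (4583872 + (21552 - 2126134))*7174743 = (4583872 - 2104582)*7174743 = 2479290*7174743 = 17788268572470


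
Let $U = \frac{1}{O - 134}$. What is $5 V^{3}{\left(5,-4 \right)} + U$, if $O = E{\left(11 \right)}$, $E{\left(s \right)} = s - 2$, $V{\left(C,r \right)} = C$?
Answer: $\frac{78124}{125} \approx 624.99$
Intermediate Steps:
$E{\left(s \right)} = -2 + s$ ($E{\left(s \right)} = s - 2 = -2 + s$)
$O = 9$ ($O = -2 + 11 = 9$)
$U = - \frac{1}{125}$ ($U = \frac{1}{9 - 134} = \frac{1}{-125} = - \frac{1}{125} \approx -0.008$)
$5 V^{3}{\left(5,-4 \right)} + U = 5 \cdot 5^{3} - \frac{1}{125} = 5 \cdot 125 - \frac{1}{125} = 625 - \frac{1}{125} = \frac{78124}{125}$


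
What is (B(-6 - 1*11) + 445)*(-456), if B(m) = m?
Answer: -195168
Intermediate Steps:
(B(-6 - 1*11) + 445)*(-456) = ((-6 - 1*11) + 445)*(-456) = ((-6 - 11) + 445)*(-456) = (-17 + 445)*(-456) = 428*(-456) = -195168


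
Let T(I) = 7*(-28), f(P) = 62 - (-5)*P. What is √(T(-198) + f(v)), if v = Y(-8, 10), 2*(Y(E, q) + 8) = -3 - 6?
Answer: I*√786/2 ≈ 14.018*I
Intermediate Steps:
Y(E, q) = -25/2 (Y(E, q) = -8 + (-3 - 6)/2 = -8 + (½)*(-9) = -8 - 9/2 = -25/2)
v = -25/2 ≈ -12.500
f(P) = 62 + 5*P
T(I) = -196
√(T(-198) + f(v)) = √(-196 + (62 + 5*(-25/2))) = √(-196 + (62 - 125/2)) = √(-196 - ½) = √(-393/2) = I*√786/2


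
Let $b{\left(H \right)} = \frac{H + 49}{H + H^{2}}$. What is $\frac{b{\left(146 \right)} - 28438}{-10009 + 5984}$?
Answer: $\frac{203445387}{28794850} \approx 7.0653$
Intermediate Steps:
$b{\left(H \right)} = \frac{49 + H}{H + H^{2}}$
$\frac{b{\left(146 \right)} - 28438}{-10009 + 5984} = \frac{\frac{49 + 146}{146 \left(1 + 146\right)} - 28438}{-10009 + 5984} = \frac{\frac{1}{146} \cdot \frac{1}{147} \cdot 195 - 28438}{-4025} = \left(\frac{1}{146} \cdot \frac{1}{147} \cdot 195 - 28438\right) \left(- \frac{1}{4025}\right) = \left(\frac{65}{7154} - 28438\right) \left(- \frac{1}{4025}\right) = \left(- \frac{203445387}{7154}\right) \left(- \frac{1}{4025}\right) = \frac{203445387}{28794850}$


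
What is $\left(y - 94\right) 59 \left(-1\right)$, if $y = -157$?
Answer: $14809$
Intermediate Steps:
$\left(y - 94\right) 59 \left(-1\right) = \left(-157 - 94\right) 59 \left(-1\right) = \left(-251\right) \left(-59\right) = 14809$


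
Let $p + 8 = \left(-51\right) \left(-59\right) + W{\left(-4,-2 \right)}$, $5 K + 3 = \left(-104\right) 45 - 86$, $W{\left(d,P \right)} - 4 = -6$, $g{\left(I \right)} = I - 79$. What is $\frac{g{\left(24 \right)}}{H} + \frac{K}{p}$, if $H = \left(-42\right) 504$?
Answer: $- \frac{100125467}{317414160} \approx -0.31544$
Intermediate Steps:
$g{\left(I \right)} = -79 + I$ ($g{\left(I \right)} = I - 79 = -79 + I$)
$W{\left(d,P \right)} = -2$ ($W{\left(d,P \right)} = 4 - 6 = -2$)
$K = - \frac{4769}{5}$ ($K = - \frac{3}{5} + \frac{\left(-104\right) 45 - 86}{5} = - \frac{3}{5} + \frac{-4680 - 86}{5} = - \frac{3}{5} + \frac{1}{5} \left(-4766\right) = - \frac{3}{5} - \frac{4766}{5} = - \frac{4769}{5} \approx -953.8$)
$H = -21168$
$p = 2999$ ($p = -8 - -3007 = -8 + \left(3009 - 2\right) = -8 + 3007 = 2999$)
$\frac{g{\left(24 \right)}}{H} + \frac{K}{p} = \frac{-79 + 24}{-21168} - \frac{4769}{5 \cdot 2999} = \left(-55\right) \left(- \frac{1}{21168}\right) - \frac{4769}{14995} = \frac{55}{21168} - \frac{4769}{14995} = - \frac{100125467}{317414160}$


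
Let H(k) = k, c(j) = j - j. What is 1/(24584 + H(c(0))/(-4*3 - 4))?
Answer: 1/24584 ≈ 4.0677e-5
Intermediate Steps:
c(j) = 0
1/(24584 + H(c(0))/(-4*3 - 4)) = 1/(24584 + 0/(-4*3 - 4)) = 1/(24584 + 0/(-12 - 4)) = 1/(24584 + 0/(-16)) = 1/(24584 + 0*(-1/16)) = 1/(24584 + 0) = 1/24584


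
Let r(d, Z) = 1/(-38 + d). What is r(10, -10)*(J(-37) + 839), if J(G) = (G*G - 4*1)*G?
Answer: 24833/14 ≈ 1773.8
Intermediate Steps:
J(G) = G*(-4 + G²) (J(G) = (G² - 4)*G = (-4 + G²)*G = G*(-4 + G²))
r(10, -10)*(J(-37) + 839) = (-37*(-4 + (-37)²) + 839)/(-38 + 10) = (-37*(-4 + 1369) + 839)/(-28) = -(-37*1365 + 839)/28 = -(-50505 + 839)/28 = -1/28*(-49666) = 24833/14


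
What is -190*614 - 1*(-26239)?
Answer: -90421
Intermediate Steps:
-190*614 - 1*(-26239) = -116660 + 26239 = -90421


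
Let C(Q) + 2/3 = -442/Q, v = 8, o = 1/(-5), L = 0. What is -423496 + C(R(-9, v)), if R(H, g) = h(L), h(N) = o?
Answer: -1263860/3 ≈ -4.2129e+5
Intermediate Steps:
o = -⅕ ≈ -0.20000
h(N) = -⅕
R(H, g) = -⅕
C(Q) = -⅔ - 442/Q
-423496 + C(R(-9, v)) = -423496 + (-⅔ - 442/(-⅕)) = -423496 + (-⅔ - 442*(-5)) = -423496 + (-⅔ + 2210) = -423496 + 6628/3 = -1263860/3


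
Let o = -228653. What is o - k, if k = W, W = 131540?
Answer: -360193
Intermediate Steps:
k = 131540
o - k = -228653 - 1*131540 = -228653 - 131540 = -360193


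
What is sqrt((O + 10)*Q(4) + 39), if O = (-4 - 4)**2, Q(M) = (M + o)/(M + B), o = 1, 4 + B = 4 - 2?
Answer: 4*sqrt(14) ≈ 14.967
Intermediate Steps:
B = -2 (B = -4 + (4 - 2) = -4 + 2 = -2)
Q(M) = (1 + M)/(-2 + M) (Q(M) = (M + 1)/(M - 2) = (1 + M)/(-2 + M))
O = 64 (O = (-8)**2 = 64)
sqrt((O + 10)*Q(4) + 39) = sqrt((64 + 10)*((1 + 4)/(-2 + 4)) + 39) = sqrt(74*(5/2) + 39) = sqrt(185 + 39) = sqrt(224) = 4*sqrt(14)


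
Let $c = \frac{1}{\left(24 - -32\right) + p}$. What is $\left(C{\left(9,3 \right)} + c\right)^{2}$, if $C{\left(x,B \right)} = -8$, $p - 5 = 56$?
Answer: $\frac{874225}{13689} \approx 63.863$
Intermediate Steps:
$p = 61$ ($p = 5 + 56 = 61$)
$c = \frac{1}{117}$ ($c = \frac{1}{\left(24 - -32\right) + 61} = \frac{1}{\left(24 + 32\right) + 61} = \frac{1}{56 + 61} = \frac{1}{117} \approx 0.008547$)
$\left(C{\left(9,3 \right)} + c\right)^{2} = \left(-8 + \frac{1}{117}\right)^{2} = \left(- \frac{935}{117}\right)^{2} = \frac{874225}{13689}$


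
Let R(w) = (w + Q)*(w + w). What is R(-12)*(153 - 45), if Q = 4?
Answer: 20736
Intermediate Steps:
R(w) = 2*w*(4 + w) (R(w) = (w + 4)*(w + w) = (4 + w)*(2*w) = 2*w*(4 + w))
R(-12)*(153 - 45) = (2*(-12)*(4 - 12))*(153 - 45) = (2*(-12)*(-8))*108 = 192*108 = 20736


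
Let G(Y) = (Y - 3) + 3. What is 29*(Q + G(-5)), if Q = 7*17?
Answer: 3306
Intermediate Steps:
Q = 119
G(Y) = Y (G(Y) = (-3 + Y) + 3 = Y)
29*(Q + G(-5)) = 29*(119 - 5) = 29*114 = 3306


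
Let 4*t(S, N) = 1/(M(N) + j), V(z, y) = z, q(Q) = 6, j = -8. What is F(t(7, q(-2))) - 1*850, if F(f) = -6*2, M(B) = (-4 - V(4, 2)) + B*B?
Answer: -862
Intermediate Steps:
M(B) = -8 + B² (M(B) = (-4 - 1*4) + B*B = (-4 - 4) + B² = -8 + B²)
t(S, N) = 1/(4*(-16 + N²)) (t(S, N) = 1/(4*((-8 + N²) - 8)) = 1/(4*(-16 + N²)))
F(f) = -12
F(t(7, q(-2))) - 1*850 = -12 - 1*850 = -12 - 850 = -862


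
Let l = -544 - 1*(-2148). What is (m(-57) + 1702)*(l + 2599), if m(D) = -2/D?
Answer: 135919416/19 ≈ 7.1537e+6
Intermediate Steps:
l = 1604 (l = -544 + 2148 = 1604)
(m(-57) + 1702)*(l + 2599) = (-2/(-57) + 1702)*(1604 + 2599) = (-2*(-1/57) + 1702)*4203 = (2/57 + 1702)*4203 = (97016/57)*4203 = 135919416/19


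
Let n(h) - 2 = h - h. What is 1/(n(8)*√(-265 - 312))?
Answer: -I*√577/1154 ≈ -0.020815*I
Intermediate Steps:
n(h) = 2 (n(h) = 2 + (h - h) = 2 + 0 = 2)
1/(n(8)*√(-265 - 312)) = 1/(2*√(-265 - 312)) = 1/(2*√(-577)) = 1/(2*(I*√577)) = 1/(2*I*√577) = -I*√577/1154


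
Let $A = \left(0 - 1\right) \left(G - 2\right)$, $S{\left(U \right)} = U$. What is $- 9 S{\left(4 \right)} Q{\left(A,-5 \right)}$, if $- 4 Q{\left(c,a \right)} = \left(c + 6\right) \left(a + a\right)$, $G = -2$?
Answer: $-900$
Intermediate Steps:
$A = 4$ ($A = \left(0 - 1\right) \left(-2 - 2\right) = \left(-1\right) \left(-4\right) = 4$)
$Q{\left(c,a \right)} = - \frac{a \left(6 + c\right)}{2}$ ($Q{\left(c,a \right)} = - \frac{\left(c + 6\right) \left(a + a\right)}{4} = - \frac{\left(6 + c\right) 2 a}{4} = - \frac{2 a \left(6 + c\right)}{4} = - \frac{a \left(6 + c\right)}{2}$)
$- 9 S{\left(4 \right)} Q{\left(A,-5 \right)} = \left(-9\right) 4 \left(\left(- \frac{1}{2}\right) \left(-5\right) \left(6 + 4\right)\right) = - 36 \left(\left(- \frac{1}{2}\right) \left(-5\right) 10\right) = \left(-36\right) 25 = -900$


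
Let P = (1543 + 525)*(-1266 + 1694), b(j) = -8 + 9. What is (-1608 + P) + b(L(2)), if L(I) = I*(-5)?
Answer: 883497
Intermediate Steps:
L(I) = -5*I
b(j) = 1
P = 885104 (P = 2068*428 = 885104)
(-1608 + P) + b(L(2)) = (-1608 + 885104) + 1 = 883496 + 1 = 883497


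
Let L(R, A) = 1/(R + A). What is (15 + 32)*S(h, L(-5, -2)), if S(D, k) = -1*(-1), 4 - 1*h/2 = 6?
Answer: 47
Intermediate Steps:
h = -4 (h = 8 - 2*6 = 8 - 12 = -4)
L(R, A) = 1/(A + R)
S(D, k) = 1
(15 + 32)*S(h, L(-5, -2)) = (15 + 32)*1 = 47*1 = 47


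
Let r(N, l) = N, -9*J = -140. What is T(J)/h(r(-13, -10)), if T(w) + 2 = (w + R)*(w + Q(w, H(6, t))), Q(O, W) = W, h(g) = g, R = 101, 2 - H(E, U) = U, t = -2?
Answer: -184462/1053 ≈ -175.18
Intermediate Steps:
J = 140/9 (J = -1/9*(-140) = 140/9 ≈ 15.556)
H(E, U) = 2 - U
T(w) = -2 + (4 + w)*(101 + w) (T(w) = -2 + (w + 101)*(w + (2 - 1*(-2))) = -2 + (101 + w)*(w + (2 + 2)) = -2 + (101 + w)*(w + 4) = -2 + (101 + w)*(4 + w) = -2 + (4 + w)*(101 + w))
T(J)/h(r(-13, -10)) = (402 + (140/9)**2 + 105*(140/9))/(-13) = (402 + 19600/81 + 4900/3)*(-1/13) = (184462/81)*(-1/13) = -184462/1053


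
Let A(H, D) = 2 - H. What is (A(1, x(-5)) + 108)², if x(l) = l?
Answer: 11881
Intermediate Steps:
(A(1, x(-5)) + 108)² = ((2 - 1*1) + 108)² = ((2 - 1) + 108)² = (1 + 108)² = 109² = 11881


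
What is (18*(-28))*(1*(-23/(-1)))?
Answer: -11592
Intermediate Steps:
(18*(-28))*(1*(-23/(-1))) = -504*(-23*(-1)) = -504*23 = -11592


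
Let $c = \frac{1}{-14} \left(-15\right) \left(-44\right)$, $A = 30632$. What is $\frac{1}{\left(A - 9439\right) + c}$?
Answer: $\frac{7}{148021} \approx 4.7291 \cdot 10^{-5}$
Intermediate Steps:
$c = - \frac{330}{7}$ ($c = \left(- \frac{1}{14}\right) \left(-15\right) \left(-44\right) = \frac{15}{14} \left(-44\right) = - \frac{330}{7} \approx -47.143$)
$\frac{1}{\left(A - 9439\right) + c} = \frac{1}{\left(30632 - 9439\right) - \frac{330}{7}} = \frac{1}{21193 - \frac{330}{7}} = \frac{1}{\frac{148021}{7}} = \frac{7}{148021}$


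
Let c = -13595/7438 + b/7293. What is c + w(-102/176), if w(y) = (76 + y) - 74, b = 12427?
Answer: 16549817/12763608 ≈ 1.2966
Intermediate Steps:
c = -395077/3190902 (c = -13595/7438 + 12427/7293 = -13595*1/7438 + 12427*(1/7293) = -13595/7438 + 731/429 = -395077/3190902 ≈ -0.12381)
w(y) = 2 + y
c + w(-102/176) = -395077/3190902 + (2 - 102/176) = -395077/3190902 + (2 - 102*1/176) = -395077/3190902 + (2 - 51/88) = -395077/3190902 + 125/88 = 16549817/12763608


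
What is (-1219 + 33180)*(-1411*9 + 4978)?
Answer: -246770881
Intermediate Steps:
(-1219 + 33180)*(-1411*9 + 4978) = 31961*(-12699 + 4978) = 31961*(-7721) = -246770881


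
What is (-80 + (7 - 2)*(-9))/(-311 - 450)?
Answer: 125/761 ≈ 0.16426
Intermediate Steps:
(-80 + (7 - 2)*(-9))/(-311 - 450) = (-80 + 5*(-9))/(-761) = (-80 - 45)*(-1/761) = -125*(-1/761) = 125/761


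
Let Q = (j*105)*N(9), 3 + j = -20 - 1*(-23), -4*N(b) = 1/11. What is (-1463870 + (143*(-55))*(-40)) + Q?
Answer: -1149270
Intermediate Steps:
N(b) = -1/44 (N(b) = -¼/11 = -¼*1/11 = -1/44)
j = 0 (j = -3 + (-20 - 1*(-23)) = -3 + (-20 + 23) = -3 + 3 = 0)
Q = 0 (Q = (0*105)*(-1/44) = 0*(-1/44) = 0)
(-1463870 + (143*(-55))*(-40)) + Q = (-1463870 + (143*(-55))*(-40)) + 0 = (-1463870 - 7865*(-40)) + 0 = (-1463870 + 314600) + 0 = -1149270 + 0 = -1149270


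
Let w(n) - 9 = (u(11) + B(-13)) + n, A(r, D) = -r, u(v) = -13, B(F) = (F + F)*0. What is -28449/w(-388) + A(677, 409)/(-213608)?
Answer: 379824961/5233396 ≈ 72.577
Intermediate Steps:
B(F) = 0 (B(F) = (2*F)*0 = 0)
w(n) = -4 + n (w(n) = 9 + ((-13 + 0) + n) = 9 + (-13 + n) = -4 + n)
-28449/w(-388) + A(677, 409)/(-213608) = -28449/(-4 - 388) - 1*677/(-213608) = -28449/(-392) - 677*(-1/213608) = -28449*(-1/392) + 677/213608 = 28449/392 + 677/213608 = 379824961/5233396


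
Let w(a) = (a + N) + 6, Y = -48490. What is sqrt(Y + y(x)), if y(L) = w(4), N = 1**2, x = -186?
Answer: I*sqrt(48479) ≈ 220.18*I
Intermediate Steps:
N = 1
w(a) = 7 + a (w(a) = (a + 1) + 6 = (1 + a) + 6 = 7 + a)
y(L) = 11 (y(L) = 7 + 4 = 11)
sqrt(Y + y(x)) = sqrt(-48490 + 11) = sqrt(-48479) = I*sqrt(48479)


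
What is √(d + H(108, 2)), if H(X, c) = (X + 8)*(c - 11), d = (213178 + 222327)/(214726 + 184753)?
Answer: I*√166431169082509/399479 ≈ 32.294*I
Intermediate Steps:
d = 435505/399479 ≈ 1.0902
H(X, c) = (-11 + c)*(8 + X) (H(X, c) = (8 + X)*(-11 + c) = (-11 + c)*(8 + X))
√(d + H(108, 2)) = √(435505/399479 + (-88 - 11*108 + 8*2 + 108*2)) = √(435505/399479 + (-88 - 1188 + 16 + 216)) = √(435505/399479 - 1044) = √(-416620571/399479) = I*√166431169082509/399479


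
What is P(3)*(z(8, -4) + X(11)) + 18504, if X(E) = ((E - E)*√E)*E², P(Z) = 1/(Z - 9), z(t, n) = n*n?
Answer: 55504/3 ≈ 18501.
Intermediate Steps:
z(t, n) = n²
P(Z) = 1/(-9 + Z)
X(E) = 0 (X(E) = (0*√E)*E² = 0*E² = 0)
P(3)*(z(8, -4) + X(11)) + 18504 = ((-4)² + 0)/(-9 + 3) + 18504 = (16 + 0)/(-6) + 18504 = -⅙*16 + 18504 = -8/3 + 18504 = 55504/3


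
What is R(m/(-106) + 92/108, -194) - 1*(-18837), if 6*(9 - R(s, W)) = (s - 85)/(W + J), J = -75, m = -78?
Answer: 43527243001/2309634 ≈ 18846.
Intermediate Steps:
R(s, W) = 9 - (-85 + s)/(6*(-75 + W)) (R(s, W) = 9 - (s - 85)/(6*(W - 75)) = 9 - (-85 + s)/(6*(-75 + W)))
R(m/(-106) + 92/108, -194) - 1*(-18837) = (-3965 - (-78/(-106) + 92/108) + 54*(-194))/(6*(-75 - 194)) - 1*(-18837) = (1/6)*(-3965 - (-78*(-1/106) + 92*(1/108)) - 10476)/(-269) + 18837 = (1/6)*(-1/269)*(-3965 - (39/53 + 23/27) - 10476) + 18837 = (1/6)*(-1/269)*(-3965 - 1*2272/1431 - 10476) + 18837 = (1/6)*(-1/269)*(-3965 - 2272/1431 - 10476) + 18837 = (1/6)*(-1/269)*(-20667343/1431) + 18837 = 20667343/2309634 + 18837 = 43527243001/2309634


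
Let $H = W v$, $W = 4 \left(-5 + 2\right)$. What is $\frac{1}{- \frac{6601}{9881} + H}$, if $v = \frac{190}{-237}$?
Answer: $\frac{19039}{170441} \approx 0.1117$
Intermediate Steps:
$W = -12$ ($W = 4 \left(-3\right) = -12$)
$v = - \frac{190}{237}$ ($v = 190 \left(- \frac{1}{237}\right) = - \frac{190}{237} \approx -0.80169$)
$H = \frac{760}{79}$ ($H = \left(-12\right) \left(- \frac{190}{237}\right) = \frac{760}{79} \approx 9.6203$)
$\frac{1}{- \frac{6601}{9881} + H} = \frac{1}{- \frac{6601}{9881} + \frac{760}{79}} = \frac{1}{\left(-6601\right) \frac{1}{9881} + \frac{760}{79}} = \frac{1}{- \frac{161}{241} + \frac{760}{79}} = \frac{1}{\frac{170441}{19039}} = \frac{19039}{170441}$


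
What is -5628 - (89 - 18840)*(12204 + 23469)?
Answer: 668898795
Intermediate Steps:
-5628 - (89 - 18840)*(12204 + 23469) = -5628 - (-18751)*35673 = -5628 - 1*(-668904423) = -5628 + 668904423 = 668898795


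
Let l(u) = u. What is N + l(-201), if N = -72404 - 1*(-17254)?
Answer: -55351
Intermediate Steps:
N = -55150 (N = -72404 + 17254 = -55150)
N + l(-201) = -55150 - 201 = -55351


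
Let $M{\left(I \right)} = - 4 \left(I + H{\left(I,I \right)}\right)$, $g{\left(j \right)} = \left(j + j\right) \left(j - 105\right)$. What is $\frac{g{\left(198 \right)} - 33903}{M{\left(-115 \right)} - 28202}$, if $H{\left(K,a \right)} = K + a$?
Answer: $- \frac{2925}{26822} \approx -0.10905$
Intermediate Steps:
$g{\left(j \right)} = 2 j \left(-105 + j\right)$
$M{\left(I \right)} = - 12 I$ ($M{\left(I \right)} = - 4 \left(I + \left(I + I\right)\right) = - 4 \left(I + 2 I\right) = - 4 \cdot 3 I = - 12 I$)
$\frac{g{\left(198 \right)} - 33903}{M{\left(-115 \right)} - 28202} = \frac{2 \cdot 198 \left(-105 + 198\right) - 33903}{\left(-12\right) \left(-115\right) - 28202} = \frac{2 \cdot 198 \cdot 93 - 33903}{1380 - 28202} = \frac{36828 - 33903}{-26822} = 2925 \left(- \frac{1}{26822}\right) = - \frac{2925}{26822}$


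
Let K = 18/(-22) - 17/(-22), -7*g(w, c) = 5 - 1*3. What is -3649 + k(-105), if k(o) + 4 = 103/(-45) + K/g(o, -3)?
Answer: -7237157/1980 ≈ -3655.1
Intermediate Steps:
g(w, c) = -2/7 (g(w, c) = -(5 - 1*3)/7 = -(5 - 3)/7 = -⅐*2 = -2/7)
K = -1/22 (K = 18*(-1/22) - 17*(-1/22) = -9/11 + 17/22 = -1/22 ≈ -0.045455)
k(o) = -12137/1980 (k(o) = -4 + (103/(-45) - 1/(22*(-2/7))) = -4 + (103*(-1/45) - 1/22*(-7/2)) = -4 + (-103/45 + 7/44) = -4 - 4217/1980 = -12137/1980)
-3649 + k(-105) = -3649 - 12137/1980 = -7237157/1980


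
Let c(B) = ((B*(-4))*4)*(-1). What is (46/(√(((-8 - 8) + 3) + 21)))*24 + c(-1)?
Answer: -16 + 276*√2 ≈ 374.32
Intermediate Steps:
c(B) = 16*B (c(B) = (-4*B*4)*(-1) = -16*B*(-1) = 16*B)
(46/(√(((-8 - 8) + 3) + 21)))*24 + c(-1) = (46/(√(((-8 - 8) + 3) + 21)))*24 + 16*(-1) = (46/(√((-16 + 3) + 21)))*24 - 16 = (46/(√(-13 + 21)))*24 - 16 = (46/(√8))*24 - 16 = (46/((2*√2)))*24 - 16 = (46*(√2/4))*24 - 16 = (23*√2/2)*24 - 16 = 276*√2 - 16 = -16 + 276*√2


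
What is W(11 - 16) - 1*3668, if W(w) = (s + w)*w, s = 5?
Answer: -3668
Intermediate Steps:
W(w) = w*(5 + w) (W(w) = (5 + w)*w = w*(5 + w))
W(11 - 16) - 1*3668 = (11 - 16)*(5 + (11 - 16)) - 1*3668 = -5*(5 - 5) - 3668 = -5*0 - 3668 = 0 - 3668 = -3668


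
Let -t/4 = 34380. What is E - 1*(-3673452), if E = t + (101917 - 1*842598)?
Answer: 2795251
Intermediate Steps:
t = -137520 (t = -4*34380 = -137520)
E = -878201 (E = -137520 + (101917 - 1*842598) = -137520 + (101917 - 842598) = -137520 - 740681 = -878201)
E - 1*(-3673452) = -878201 - 1*(-3673452) = -878201 + 3673452 = 2795251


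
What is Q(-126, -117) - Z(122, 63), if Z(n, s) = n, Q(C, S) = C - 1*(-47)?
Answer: -201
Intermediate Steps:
Q(C, S) = 47 + C (Q(C, S) = C + 47 = 47 + C)
Q(-126, -117) - Z(122, 63) = (47 - 126) - 1*122 = -79 - 122 = -201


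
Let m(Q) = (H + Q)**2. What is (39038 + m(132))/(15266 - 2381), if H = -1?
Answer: 18733/4295 ≈ 4.3616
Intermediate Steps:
m(Q) = (-1 + Q)**2
(39038 + m(132))/(15266 - 2381) = (39038 + (-1 + 132)**2)/(15266 - 2381) = (39038 + 131**2)/12885 = (39038 + 17161)*(1/12885) = 56199*(1/12885) = 18733/4295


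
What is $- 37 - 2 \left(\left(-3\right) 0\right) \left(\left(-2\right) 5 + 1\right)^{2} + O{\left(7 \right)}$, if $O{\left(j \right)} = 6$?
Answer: $6$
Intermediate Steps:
$- 37 - 2 \left(\left(-3\right) 0\right) \left(\left(-2\right) 5 + 1\right)^{2} + O{\left(7 \right)} = - 37 - 2 \left(\left(-3\right) 0\right) \left(\left(-2\right) 5 + 1\right)^{2} + 6 = - 37 \left(-2\right) 0 \left(-10 + 1\right)^{2} + 6 = - 37 \cdot 0 \left(-9\right)^{2} + 6 = - 37 \cdot 0 \cdot 81 + 6 = \left(-37\right) 0 + 6 = 0 + 6 = 6$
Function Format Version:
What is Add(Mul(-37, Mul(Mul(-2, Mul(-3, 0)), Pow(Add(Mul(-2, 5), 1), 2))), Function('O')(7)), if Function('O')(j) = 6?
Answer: 6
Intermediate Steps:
Add(Mul(-37, Mul(Mul(-2, Mul(-3, 0)), Pow(Add(Mul(-2, 5), 1), 2))), Function('O')(7)) = Add(Mul(-37, Mul(Mul(-2, Mul(-3, 0)), Pow(Add(Mul(-2, 5), 1), 2))), 6) = Add(Mul(-37, Mul(Mul(-2, 0), Pow(Add(-10, 1), 2))), 6) = Add(Mul(-37, Mul(0, Pow(-9, 2))), 6) = Add(Mul(-37, Mul(0, 81)), 6) = Add(Mul(-37, 0), 6) = Add(0, 6) = 6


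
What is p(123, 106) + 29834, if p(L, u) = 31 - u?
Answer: 29759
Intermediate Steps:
p(123, 106) + 29834 = (31 - 1*106) + 29834 = (31 - 106) + 29834 = -75 + 29834 = 29759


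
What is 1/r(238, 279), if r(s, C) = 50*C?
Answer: 1/13950 ≈ 7.1685e-5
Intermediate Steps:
1/r(238, 279) = 1/(50*279) = 1/13950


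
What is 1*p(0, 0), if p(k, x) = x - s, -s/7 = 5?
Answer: 35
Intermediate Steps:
s = -35 (s = -7*5 = -35)
p(k, x) = 35 + x (p(k, x) = x - 1*(-35) = x + 35 = 35 + x)
1*p(0, 0) = 1*(35 + 0) = 1*35 = 35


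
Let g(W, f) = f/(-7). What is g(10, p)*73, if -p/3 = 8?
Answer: 1752/7 ≈ 250.29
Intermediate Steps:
p = -24 (p = -3*8 = -24)
g(W, f) = -f/7 (g(W, f) = f*(-1/7) = -f/7)
g(10, p)*73 = -1/7*(-24)*73 = (24/7)*73 = 1752/7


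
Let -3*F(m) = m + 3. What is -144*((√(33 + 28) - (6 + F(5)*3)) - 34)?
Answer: 4608 - 144*√61 ≈ 3483.3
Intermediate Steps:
F(m) = -1 - m/3 (F(m) = -(m + 3)/3 = -(3 + m)/3 = -1 - m/3)
-144*((√(33 + 28) - (6 + F(5)*3)) - 34) = -144*((√(33 + 28) - (6 + (-1 - ⅓*5)*3)) - 34) = -144*((√61 - (6 + (-1 - 5/3)*3)) - 34) = -144*((√61 - (6 - 8/3*3)) - 34) = -144*((√61 - (6 - 8)) - 34) = -144*((√61 - 1*(-2)) - 34) = -144*((√61 + 2) - 34) = -144*((2 + √61) - 34) = -144*(-32 + √61) = 4608 - 144*√61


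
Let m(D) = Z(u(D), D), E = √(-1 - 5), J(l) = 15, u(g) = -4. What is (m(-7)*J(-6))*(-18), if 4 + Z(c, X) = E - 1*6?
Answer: 2700 - 270*I*√6 ≈ 2700.0 - 661.36*I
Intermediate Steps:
E = I*√6 (E = √(-6) = I*√6 ≈ 2.4495*I)
Z(c, X) = -10 + I*√6 (Z(c, X) = -4 + (I*√6 - 1*6) = -4 + (I*√6 - 6) = -4 + (-6 + I*√6) = -10 + I*√6)
m(D) = -10 + I*√6
(m(-7)*J(-6))*(-18) = ((-10 + I*√6)*15)*(-18) = (-150 + 15*I*√6)*(-18) = 2700 - 270*I*√6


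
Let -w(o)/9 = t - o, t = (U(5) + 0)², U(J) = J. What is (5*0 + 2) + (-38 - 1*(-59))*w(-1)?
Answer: -4912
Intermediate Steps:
t = 25 (t = (5 + 0)² = 5² = 25)
w(o) = -225 + 9*o (w(o) = -9*(25 - o) = -225 + 9*o)
(5*0 + 2) + (-38 - 1*(-59))*w(-1) = (5*0 + 2) + (-38 - 1*(-59))*(-225 + 9*(-1)) = (0 + 2) + (-38 + 59)*(-225 - 9) = 2 + 21*(-234) = 2 - 4914 = -4912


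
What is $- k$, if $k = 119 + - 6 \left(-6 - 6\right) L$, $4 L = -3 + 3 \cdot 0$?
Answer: $-65$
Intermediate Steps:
$L = - \frac{3}{4}$ ($L = \frac{-3 + 3 \cdot 0}{4} = \frac{-3 + 0}{4} = \frac{1}{4} \left(-3\right) = - \frac{3}{4} \approx -0.75$)
$k = 65$ ($k = 119 + - 6 \left(-6 - 6\right) \left(- \frac{3}{4}\right) = 119 + \left(-6\right) \left(-12\right) \left(- \frac{3}{4}\right) = 119 + 72 \left(- \frac{3}{4}\right) = 119 - 54 = 65$)
$- k = \left(-1\right) 65 = -65$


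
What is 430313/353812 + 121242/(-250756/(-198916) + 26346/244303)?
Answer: 521158875347017210361/5882220383405812 ≈ 88599.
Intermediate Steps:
430313/353812 + 121242/(-250756/(-198916) + 26346/244303) = 430313*(1/353812) + 121242/(-250756*(-1/198916) + 26346*(1/244303)) = 430313/353812 + 121242/(62689/49729 + 26346/244303) = 430313/353812 + 121242/(16625271001/12148943887) = 430313/353812 + 121242*(12148943887/16625271001) = 430313/353812 + 1472962254747654/16625271001 = 521158875347017210361/5882220383405812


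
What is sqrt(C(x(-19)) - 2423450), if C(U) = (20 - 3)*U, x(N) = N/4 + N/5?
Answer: I*sqrt(242359535)/10 ≈ 1556.8*I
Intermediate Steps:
x(N) = 9*N/20 (x(N) = N*(1/4) + N*(1/5) = N/4 + N/5 = 9*N/20)
C(U) = 17*U
sqrt(C(x(-19)) - 2423450) = sqrt(17*((9/20)*(-19)) - 2423450) = sqrt(17*(-171/20) - 2423450) = sqrt(-2907/20 - 2423450) = sqrt(-48471907/20) = I*sqrt(242359535)/10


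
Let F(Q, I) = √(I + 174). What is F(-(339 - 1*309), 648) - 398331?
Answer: -398331 + √822 ≈ -3.9830e+5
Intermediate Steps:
F(Q, I) = √(174 + I)
F(-(339 - 1*309), 648) - 398331 = √(174 + 648) - 398331 = √822 - 398331 = -398331 + √822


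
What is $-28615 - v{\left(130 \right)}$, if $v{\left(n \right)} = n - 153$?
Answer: $-28592$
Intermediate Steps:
$v{\left(n \right)} = -153 + n$
$-28615 - v{\left(130 \right)} = -28615 - \left(-153 + 130\right) = -28615 - -23 = -28615 + 23 = -28592$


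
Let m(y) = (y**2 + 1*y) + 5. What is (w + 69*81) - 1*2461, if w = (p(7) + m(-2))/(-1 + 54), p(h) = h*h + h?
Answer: 165847/53 ≈ 3129.2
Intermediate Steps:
m(y) = 5 + y + y**2 (m(y) = (y**2 + y) + 5 = (y + y**2) + 5 = 5 + y + y**2)
p(h) = h + h**2 (p(h) = h**2 + h = h + h**2)
w = 63/53 (w = (7*(1 + 7) + (5 - 2 + (-2)**2))/(-1 + 54) = (7*8 + (5 - 2 + 4))/53 = (56 + 7)*(1/53) = 63*(1/53) = 63/53 ≈ 1.1887)
(w + 69*81) - 1*2461 = (63/53 + 69*81) - 1*2461 = (63/53 + 5589) - 2461 = 296280/53 - 2461 = 165847/53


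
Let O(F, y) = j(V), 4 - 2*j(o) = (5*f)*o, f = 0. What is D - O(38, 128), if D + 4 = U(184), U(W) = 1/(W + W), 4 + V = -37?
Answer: -2207/368 ≈ -5.9973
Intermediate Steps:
V = -41 (V = -4 - 37 = -41)
j(o) = 2 (j(o) = 2 - 5*0*o/2 = 2 - 0*o = 2 - 1/2*0 = 2 + 0 = 2)
U(W) = 1/(2*W)
O(F, y) = 2
D = -1471/368 (D = -4 + (1/2)/184 = -4 + (1/2)*(1/184) = -4 + 1/368 = -1471/368 ≈ -3.9973)
D - O(38, 128) = -1471/368 - 1*2 = -1471/368 - 2 = -2207/368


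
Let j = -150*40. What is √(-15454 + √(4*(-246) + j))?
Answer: √(-15454 + 6*I*√194) ≈ 0.3361 + 124.31*I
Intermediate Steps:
j = -6000
√(-15454 + √(4*(-246) + j)) = √(-15454 + √(4*(-246) - 6000)) = √(-15454 + √(-984 - 6000)) = √(-15454 + √(-6984)) = √(-15454 + 6*I*√194)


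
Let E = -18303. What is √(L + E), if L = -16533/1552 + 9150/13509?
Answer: I*√55901859796858197/1747164 ≈ 135.33*I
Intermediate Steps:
L = -69714499/6988656 (L = -16533*1/1552 + 9150*(1/13509) = -16533/1552 + 3050/4503 = -69714499/6988656 ≈ -9.9754)
√(L + E) = √(-69714499/6988656 - 18303) = √(-127983085267/6988656) = I*√55901859796858197/1747164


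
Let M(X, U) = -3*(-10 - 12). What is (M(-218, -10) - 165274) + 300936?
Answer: 135728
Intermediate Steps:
M(X, U) = 66 (M(X, U) = -3*(-22) = 66)
(M(-218, -10) - 165274) + 300936 = (66 - 165274) + 300936 = -165208 + 300936 = 135728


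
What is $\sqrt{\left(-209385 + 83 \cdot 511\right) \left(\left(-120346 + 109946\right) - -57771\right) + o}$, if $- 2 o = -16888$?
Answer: $2 i \sqrt{1977405542} \approx 88936.0 i$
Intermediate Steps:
$o = 8444$ ($o = \left(- \frac{1}{2}\right) \left(-16888\right) = 8444$)
$\sqrt{\left(-209385 + 83 \cdot 511\right) \left(\left(-120346 + 109946\right) - -57771\right) + o} = \sqrt{\left(-209385 + 83 \cdot 511\right) \left(\left(-120346 + 109946\right) - -57771\right) + 8444} = \sqrt{\left(-209385 + 42413\right) \left(-10400 + 57771\right) + 8444} = \sqrt{\left(-166972\right) 47371 + 8444} = \sqrt{-7909630612 + 8444} = \sqrt{-7909622168} = 2 i \sqrt{1977405542}$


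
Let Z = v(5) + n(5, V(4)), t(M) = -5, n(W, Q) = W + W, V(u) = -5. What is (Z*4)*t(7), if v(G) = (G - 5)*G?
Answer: -200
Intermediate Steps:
n(W, Q) = 2*W
v(G) = G*(-5 + G) (v(G) = (-5 + G)*G = G*(-5 + G))
Z = 10 (Z = 5*(-5 + 5) + 2*5 = 5*0 + 10 = 0 + 10 = 10)
(Z*4)*t(7) = (10*4)*(-5) = 40*(-5) = -200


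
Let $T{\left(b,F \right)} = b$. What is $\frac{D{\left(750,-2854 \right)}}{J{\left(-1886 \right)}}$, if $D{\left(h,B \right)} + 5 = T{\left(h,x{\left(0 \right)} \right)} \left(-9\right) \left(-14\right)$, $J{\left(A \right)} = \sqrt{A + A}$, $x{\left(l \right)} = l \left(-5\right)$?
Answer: $- \frac{94495 i \sqrt{943}}{1886} \approx - 1538.6 i$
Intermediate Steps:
$x{\left(l \right)} = - 5 l$
$J{\left(A \right)} = \sqrt{2} \sqrt{A}$ ($J{\left(A \right)} = \sqrt{2 A} = \sqrt{2} \sqrt{A}$)
$D{\left(h,B \right)} = -5 + 126 h$ ($D{\left(h,B \right)} = -5 + h \left(-9\right) \left(-14\right) = -5 + - 9 h \left(-14\right) = -5 + 126 h$)
$\frac{D{\left(750,-2854 \right)}}{J{\left(-1886 \right)}} = \frac{-5 + 126 \cdot 750}{\sqrt{2} \sqrt{-1886}} = \frac{-5 + 94500}{\sqrt{2} i \sqrt{1886}} = \frac{94495}{2 i \sqrt{943}} = 94495 \left(- \frac{i \sqrt{943}}{1886}\right) = - \frac{94495 i \sqrt{943}}{1886}$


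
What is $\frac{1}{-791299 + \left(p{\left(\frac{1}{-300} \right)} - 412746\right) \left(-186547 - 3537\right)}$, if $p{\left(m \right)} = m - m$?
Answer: $\frac{1}{78455619365} \approx 1.2746 \cdot 10^{-11}$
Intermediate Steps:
$p{\left(m \right)} = 0$
$\frac{1}{-791299 + \left(p{\left(\frac{1}{-300} \right)} - 412746\right) \left(-186547 - 3537\right)} = \frac{1}{-791299 + \left(0 - 412746\right) \left(-186547 - 3537\right)} = \frac{1}{-791299 - -78456410664} = \frac{1}{-791299 + 78456410664} = \frac{1}{78455619365}$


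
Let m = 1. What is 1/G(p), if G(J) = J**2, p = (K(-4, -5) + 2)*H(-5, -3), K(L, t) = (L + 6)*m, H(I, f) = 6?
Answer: 1/576 ≈ 0.0017361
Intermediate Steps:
K(L, t) = 6 + L (K(L, t) = (L + 6)*1 = (6 + L)*1 = 6 + L)
p = 24 (p = ((6 - 4) + 2)*6 = (2 + 2)*6 = 4*6 = 24)
1/G(p) = 1/(24**2) = 1/576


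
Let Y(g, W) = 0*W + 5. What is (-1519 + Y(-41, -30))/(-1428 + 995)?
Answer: 1514/433 ≈ 3.4965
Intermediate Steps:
Y(g, W) = 5 (Y(g, W) = 0 + 5 = 5)
(-1519 + Y(-41, -30))/(-1428 + 995) = (-1519 + 5)/(-1428 + 995) = -1514/(-433) = -1514*(-1/433) = 1514/433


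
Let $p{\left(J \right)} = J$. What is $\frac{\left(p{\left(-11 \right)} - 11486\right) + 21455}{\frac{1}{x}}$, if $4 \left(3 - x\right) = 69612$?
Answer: $-173269200$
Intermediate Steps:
$x = -17400$ ($x = 3 - 17403 = -17400$)
$\frac{\left(p{\left(-11 \right)} - 11486\right) + 21455}{\frac{1}{x}} = \frac{\left(-11 - 11486\right) + 21455}{\frac{1}{-17400}} = \frac{-11497 + 21455}{- \frac{1}{17400}} = 9958 \left(-17400\right) = -173269200$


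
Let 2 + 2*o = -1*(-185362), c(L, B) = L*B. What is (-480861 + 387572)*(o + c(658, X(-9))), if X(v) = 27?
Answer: -10303396894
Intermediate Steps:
c(L, B) = B*L
o = 92680 (o = -1 + (-1*(-185362))/2 = -1 + (½)*185362 = -1 + 92681 = 92680)
(-480861 + 387572)*(o + c(658, X(-9))) = (-480861 + 387572)*(92680 + 27*658) = -93289*(92680 + 17766) = -93289*110446 = -10303396894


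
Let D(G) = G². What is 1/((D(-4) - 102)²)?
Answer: 1/7396 ≈ 0.00013521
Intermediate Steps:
1/((D(-4) - 102)²) = 1/(((-4)² - 102)²) = 1/((16 - 102)²) = 1/((-86)²) = 1/7396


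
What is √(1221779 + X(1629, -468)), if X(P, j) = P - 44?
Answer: 2*√305841 ≈ 1106.1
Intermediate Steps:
X(P, j) = -44 + P
√(1221779 + X(1629, -468)) = √(1221779 + (-44 + 1629)) = √(1221779 + 1585) = √1223364 = 2*√305841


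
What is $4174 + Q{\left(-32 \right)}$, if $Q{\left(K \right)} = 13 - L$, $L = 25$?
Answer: $4162$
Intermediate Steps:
$Q{\left(K \right)} = -12$ ($Q{\left(K \right)} = 13 - 25 = -12$)
$4174 + Q{\left(-32 \right)} = 4174 - 12 = 4162$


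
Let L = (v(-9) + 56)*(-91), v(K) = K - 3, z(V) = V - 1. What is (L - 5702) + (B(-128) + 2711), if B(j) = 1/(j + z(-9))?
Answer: -965311/138 ≈ -6995.0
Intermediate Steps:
z(V) = -1 + V
v(K) = -3 + K
B(j) = 1/(-10 + j) (B(j) = 1/(j + (-1 - 9)) = 1/(j - 10) = 1/(-10 + j))
L = -4004 (L = ((-3 - 9) + 56)*(-91) = (-12 + 56)*(-91) = 44*(-91) = -4004)
(L - 5702) + (B(-128) + 2711) = (-4004 - 5702) + (1/(-10 - 128) + 2711) = -9706 + (1/(-138) + 2711) = -9706 + (-1/138 + 2711) = -9706 + 374117/138 = -965311/138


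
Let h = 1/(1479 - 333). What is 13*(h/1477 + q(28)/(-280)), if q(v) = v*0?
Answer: 13/1692642 ≈ 7.6803e-6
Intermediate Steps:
h = 1/1146 ≈ 0.00087260
q(v) = 0
13*(h/1477 + q(28)/(-280)) = 13*((1/1146)/1477 + 0/(-280)) = 13*((1/1146)*(1/1477) + 0*(-1/280)) = 13*(1/1692642 + 0) = 13*(1/1692642) = 13/1692642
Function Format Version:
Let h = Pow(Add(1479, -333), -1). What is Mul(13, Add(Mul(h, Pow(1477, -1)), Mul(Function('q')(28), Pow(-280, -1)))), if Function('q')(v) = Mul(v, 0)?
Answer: Rational(13, 1692642) ≈ 7.6803e-6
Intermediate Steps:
h = Rational(1, 1146) (h = Pow(1146, -1) = Rational(1, 1146) ≈ 0.00087260)
Function('q')(v) = 0
Mul(13, Add(Mul(h, Pow(1477, -1)), Mul(Function('q')(28), Pow(-280, -1)))) = Mul(13, Add(Mul(Rational(1, 1146), Pow(1477, -1)), Mul(0, Pow(-280, -1)))) = Mul(13, Add(Mul(Rational(1, 1146), Rational(1, 1477)), Mul(0, Rational(-1, 280)))) = Mul(13, Add(Rational(1, 1692642), 0)) = Mul(13, Rational(1, 1692642)) = Rational(13, 1692642)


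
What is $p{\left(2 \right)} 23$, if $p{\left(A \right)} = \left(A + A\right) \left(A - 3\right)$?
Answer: $-92$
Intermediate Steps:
$p{\left(A \right)} = 2 A \left(-3 + A\right)$
$p{\left(2 \right)} 23 = 2 \cdot 2 \left(-3 + 2\right) 23 = 2 \cdot 2 \left(-1\right) 23 = \left(-4\right) 23 = -92$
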